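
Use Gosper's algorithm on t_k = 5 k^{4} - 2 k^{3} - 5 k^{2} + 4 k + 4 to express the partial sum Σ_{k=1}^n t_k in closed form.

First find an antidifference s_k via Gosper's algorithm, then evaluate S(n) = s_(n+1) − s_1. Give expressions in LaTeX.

Ratio r(k) = (5*k**4 + 18*k**3 + 19*k**2 + 8*k + 6)/(5*k**4 - 2*k**3 - 5*k**2 + 4*k + 4).
Normal form (A,B,C) = (1, 1, k**4 - 2*k**3/5 - k**2 + 4*k/5 + 4/5).
Need (1)·f(k+1) − (1)·f(k) = k**4 - 2*k**3/5 - k**2 + 4*k/5 + 4/5.
d = 5 from the (0,0,4) case.
Solve for f: f(k) = k*(k**4 - 3*k**3 + k**2 + 4*k + 1)/5 (degree 5 ≤ 5).
So s_k = (B(k−1)f/C)·t_k = (k*(k**4 - 3*k**3 + k**2 + 4*k + 1)/(5*k**4 - 2*k**3 - 5*k**2 + 4*k + 4))·t_k = k*(k**4 - 3*k**3 + k**2 + 4*k + 1).
Check: Δs_k = 5*k**4 - 2*k**3 - 5*k**2 + 4*k + 4. ✓
Evaluate: s_(n+1) = n**5 + 2*n**4 - n**3 - n**2 + 5*n + 4; subtract s_(1) = 4 ⇒ S(n) = n*(n**4 + 2*n**3 - n**2 - n + 5).

S(n) = n \left(n^{4} + 2 n^{3} - n^{2} - n + 5\right)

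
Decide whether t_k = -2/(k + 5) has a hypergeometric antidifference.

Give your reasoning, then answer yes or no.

r(k) = (k + 5)/(k + 6) after simplifying.
Normal form (A,B,C) = (k + 5, k + 6, 1).
Solve (k + 5)·f(k+1) − (k + 5)·f(k) = 1.
d = 0 from the (1,1,0) case.
f = c0 ⇒ A·f(k+1) − B(k−1)·f(k) − C = -1. The system {-1 = 0} is inconsistent; no antidifference.

No; the coefficient equations for f are inconsistent.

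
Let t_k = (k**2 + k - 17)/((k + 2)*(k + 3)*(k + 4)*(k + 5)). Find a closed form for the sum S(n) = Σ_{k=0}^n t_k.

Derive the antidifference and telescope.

Compute t_(k+1)/t_k: get (k + 2)*(k + (k + 1)**2 - 16)/((k + 6)*(k**2 + k - 17)).
So A=k + 2 and B=k + 6, with C=k**2 + k - 17.
Key eq: (k + 2)·f(k+1) = (k + 5)·f(k) + (k**2 + k - 17).
deg f ≤ 3 (via 1,1,2).
Match coefficients ⇒ f(k) = -k*(k**2 + 17*k + 50)/8.
R(k) = B(k−1)·f(k)/C(k) = -k*(k + 5)*(k**2 + 17*k + 50)/(8*(k**2 + k - 17)); s_k = R·t_k = k*(-k**2 - 17*k - 50)/(8*(k + 2)*(k + 3)*(k + 4)).
Check: Δs_k = (k**2 + k - 17)/(k**4 + 14*k**3 + 71*k**2 + 154*k + 120). ✓
s_(n+1) = (-n**3 - 20*n**2 - 87*n - 68)/(8*(n**3 + 12*n**2 + 47*n + 60)) and s_(0) = 0, so S(n) = (-n**3 - 20*n**2 - 87*n - 68)/(8*(n**3 + 12*n**2 + 47*n + 60)).

S(n) = (-n**3 - 20*n**2 - 87*n - 68)/(8*(n**3 + 12*n**2 + 47*n + 60))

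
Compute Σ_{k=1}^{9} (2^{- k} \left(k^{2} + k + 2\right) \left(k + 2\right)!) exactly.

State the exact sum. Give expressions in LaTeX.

Σ = 8419950

Compute t_(k+1)/t_k: get (k + 3)*(k + (k + 1)**2 + 3)/(2*(k**2 + k + 2)).
Normal form (A,B,C) = (k/2 + 3/2, 1, k**2 + k + 2).
Need (k/2 + 3/2)·f(k+1) − (1)·f(k) = k**2 + k + 2.
Degrees (1,0,2) ⇒ d ≤ 1.
A polynomial solution: f(k) = 2*(k - 1).
R(k) = B(k−1)·f(k)/C(k) = 2*(k - 1)/(k**2 + k + 2); s_k = R·t_k = 2**(1 - k)*(k - 1)*factorial(k + 2).
Verify: (k**2 + k + 2)*factorial(k + 2)/2**k matches t_k.
Evaluate s at k=10 and k=1: 8419950 and 0; difference 8419950.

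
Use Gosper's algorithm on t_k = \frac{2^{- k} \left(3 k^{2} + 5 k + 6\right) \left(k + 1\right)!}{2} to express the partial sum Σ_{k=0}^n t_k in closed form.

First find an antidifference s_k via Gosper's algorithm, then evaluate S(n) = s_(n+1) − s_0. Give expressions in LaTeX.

S(n) = 2^{- n - 1} \left(- 2^{n + 2} + 3 n^{3} n! + 14 n^{2} n! + 21 n n! + 10 n!\right)

Step 1: r(k) = (k + 2)*(5*k + 3*(k + 1)**2 + 11)/(2*(3*k**2 + 5*k + 6)).
A = k/2 + 1, B = 1, C = k**2 + 5*k/3 + 2.
Key eq: (k/2 + 1)·f(k+1) = (1)·f(k) + (k**2 + 5*k/3 + 2).
d = 1 from the (1,0,2) case.
Match coefficients ⇒ f(k) = 2*(3*k + 2)/3.
So s_k = (B(k−1)f/C)·t_k = (2*(3*k + 2)/(3*k**2 + 5*k + 6))·t_k = (3*k + 2)*factorial(k + 1)/2**k.
Δs = (3*k**2 + 5*k + 6)*factorial(k + 1)/(2*2**k), as required.
s_(n+1) = 2**(-n - 1)*(3*n + 5)*factorial(n + 2) and s_(0) = 2, so S(n) = 2**(-n - 1)*(-2**(n + 2) + 3*n**3*factorial(n) + 14*n**2*factorial(n) + 21*n*factorial(n) + 10*factorial(n)).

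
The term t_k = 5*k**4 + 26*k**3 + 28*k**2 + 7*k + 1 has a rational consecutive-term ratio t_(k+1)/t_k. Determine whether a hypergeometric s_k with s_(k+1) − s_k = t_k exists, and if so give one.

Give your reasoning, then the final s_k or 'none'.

The ratio is (5*k**4 + 46*k**3 + 136*k**2 + 161*k + 67)/(5*k**4 + 26*k**3 + 28*k**2 + 7*k + 1).
Factor: A=1; B=1; C=k**4 + 26*k**3/5 + 28*k**2/5 + 7*k/5 + 1/5.
Need (1)·f(k+1) − (1)·f(k) = k**4 + 26*k**3/5 + 28*k**2/5 + 7*k/5 + 1/5.
d = 5 from the (0,0,4) case.
Match coefficients ⇒ f(k) = k*(k**4 + 4*k**3 - 2*k**2 - 4*k + 2)/5.
R(k) = B(k−1)·f(k)/C(k) = k*(k**4 + 4*k**3 - 2*k**2 - 4*k + 2)/(5*k**4 + 26*k**3 + 28*k**2 + 7*k + 1); s_k = R·t_k = k*(k**4 + 4*k**3 - 2*k**2 - 4*k + 2).
Δs = 5*k**4 + 26*k**3 + 28*k**2 + 7*k + 1, as required.

s_k = k*(k**4 + 4*k**3 - 2*k**2 - 4*k + 2)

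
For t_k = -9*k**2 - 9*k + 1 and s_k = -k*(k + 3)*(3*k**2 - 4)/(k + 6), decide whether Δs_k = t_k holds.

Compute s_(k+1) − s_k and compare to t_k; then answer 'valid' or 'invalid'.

s_(k+1) = -(k + 1)*(k + 4)*(3*(k + 1)**2 - 4)/(k + 7)
s_(k+1) − s_k = (-9*k**4 - 108*k**3 - 305*k**2 - 194*k + 24)/(k**2 + 13*k + 42)
(s_(k+1) − s_k) − t_k = 9*(2*k**3 + 21*k**2 + 19*k - 2)/(k**2 + 13*k + 42)

Invalid: residual 9*(2*k**3 + 21*k**2 + 19*k - 2)/(k**2 + 13*k + 42) ≠ 0.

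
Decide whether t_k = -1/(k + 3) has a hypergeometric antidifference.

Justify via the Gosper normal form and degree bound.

No — the linear system for f has no solution.

Step 1: r(k) = (k + 3)/(k + 4).
So A=k + 3 and B=k + 4, with C=1.
Set up (k + 3)·f(k+1) − (k + 3)·f(k) − (1) = 0.
From deg A=1, deg B=1, deg C=0: d=0.
Generic f = c0 gives residual -1; -1 = 0 cannot hold, so t_k is not Gosper-summable.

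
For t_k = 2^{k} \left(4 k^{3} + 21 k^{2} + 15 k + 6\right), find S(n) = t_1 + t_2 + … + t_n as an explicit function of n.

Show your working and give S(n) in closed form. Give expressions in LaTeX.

S(n) = 8 \cdot 2^{n} n^{3} + 18 \cdot 2^{n} n^{2} + 18 \cdot 2^{n} n + 4 \cdot 2^{n} - 4

t_(k+1)/t_k = 2*(4*k**3 + 33*k**2 + 69*k + 46)/(4*k**3 + 21*k**2 + 15*k + 6).
Gosper form: A/B · C(k+1)/C(k) with A=2, B=1, C=k**3 + 21*k**2/4 + 15*k/4 + 3/2.
Key eq: (2)·f(k+1) = (1)·f(k) + (k**3 + 21*k**2/4 + 15*k/4 + 3/2).
Degrees (0,0,3) ⇒ d ≤ 3.
Match coefficients ⇒ f(k) = (4*k**3 - 3*k**2 + 3*k - 2)/4.
Then R = B(k−1)f/C = (4*k**3 - 3*k**2 + 3*k - 2)/(4*k**3 + 21*k**2 + 15*k + 6), so s_k = R(k)·t_k = 2**k*(4*k**3 - 3*k**2 + 3*k - 2).
Check: Δs_k = 2**k*(4*k**3 + 21*k**2 + 15*k + 6). ✓
Telescope: S(n) = s_(n+1) − s_(1) = 2**(n + 1)*(4*n**3 + 9*n**2 + 9*n + 2) − (4) = 8*2**n*n**3 + 18*2**n*n**2 + 18*2**n*n + 4*2**n - 4.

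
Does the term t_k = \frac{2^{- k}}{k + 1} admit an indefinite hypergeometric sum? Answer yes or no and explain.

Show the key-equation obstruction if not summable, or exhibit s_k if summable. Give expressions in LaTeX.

Ratio r(k) = (k + 1)/(2*(k + 2)).
A = k/2 + 1/2, B = k + 2, C = 1.
Set up (k/2 + 1/2)·f(k+1) − (k + 1)·f(k) − (1) = 0.
Degrees (1,1,0) ⇒ d ≤ -1.
Bound -1 < 0, so the key equation has no polynomial solution.

No — negative degree bound, so no certificate f.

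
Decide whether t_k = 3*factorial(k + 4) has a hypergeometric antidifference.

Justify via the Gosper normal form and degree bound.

Step 1: r(k) = k + 5.
A = k + 5, B = 1, C = 1.
Solve (k + 5)·f(k+1) − (1)·f(k) = 1.
deg f ≤ -1 (via 1,0,0).
Negative degree bound (-1): no f exists, t_k not Gosper-summable.

No — key equation has no polynomial f.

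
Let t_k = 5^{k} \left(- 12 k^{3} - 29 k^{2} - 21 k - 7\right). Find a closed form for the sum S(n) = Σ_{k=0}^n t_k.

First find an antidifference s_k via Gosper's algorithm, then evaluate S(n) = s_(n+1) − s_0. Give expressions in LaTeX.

S(n) = - 15 \cdot 5^{n} n^{3} - 25 \cdot 5^{n} n^{2} - 25 \cdot 5^{n} n - 5 \cdot 5^{n} - 2

Step 1: r(k) = 5*(12*k**3 + 65*k**2 + 115*k + 69)/(12*k**3 + 29*k**2 + 21*k + 7).
Take A(k)=5, B(k)=1, C(k)=k**3 + 29*k**2/12 + 7*k/4 + 7/12.
f must satisfy (5)·f(k+1) − (1)·f(k) = k**3 + 29*k**2/12 + 7*k/4 + 7/12.
Bound: deg f ≤ 3.
Match coefficients ⇒ f(k) = (3*k**3 - 4*k**2 + 4*k - 2)/12.
Get s_k = R·t_k = 5**k*(-3*k**3 + 4*k**2 - 4*k + 2) with R(k) = B(k−1)f(k)/C(k) = (3*k**3 - 4*k**2 + 4*k - 2)/(12*k**3 + 29*k**2 + 21*k + 7).
Verify: 5**k*(-12*k**3 - 29*k**2 - 21*k - 7) matches t_k.
Evaluate: s_(n+1) = 5**(n + 1)*(-3*n**3 - 5*n**2 - 5*n - 1); subtract s_(0) = 2 ⇒ S(n) = -15*5**n*n**3 - 25*5**n*n**2 - 25*5**n*n - 5*5**n - 2.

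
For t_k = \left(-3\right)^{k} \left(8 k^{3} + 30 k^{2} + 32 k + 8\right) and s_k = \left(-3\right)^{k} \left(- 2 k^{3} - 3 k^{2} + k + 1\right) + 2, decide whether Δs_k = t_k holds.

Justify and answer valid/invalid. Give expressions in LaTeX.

Valid — Δs_k = t_k.

s_(k+1) = (-3)**(k + 1)*(k - 2*(k + 1)**3 - 3*(k + 1)**2 + 2) + 2
s_(k+1) − s_k = (-3)**k*(8*k**3 + 30*k**2 + 32*k + 8)
(s_(k+1) − s_k) − t_k = 0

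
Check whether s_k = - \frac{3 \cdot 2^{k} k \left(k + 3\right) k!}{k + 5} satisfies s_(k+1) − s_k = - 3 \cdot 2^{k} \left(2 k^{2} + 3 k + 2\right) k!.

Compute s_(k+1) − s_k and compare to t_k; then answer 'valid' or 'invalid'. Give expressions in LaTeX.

Invalid: residual \frac{6 \cdot 2^{k} \left(2 k^{3} + 13 k^{2} + 16 k + 10\right) k!}{\left(k + 5\right) \left(k + 6\right)} ≠ 0.

s_(k+1) = -6*2**k*(k + 1)*(k + 4)*factorial(k + 1)/(k + 6)
s_(k+1) − s_k = -3*2**k*(2*k**4 + 21*k**3 + 69*k**2 + 80*k + 40)*factorial(k)/((k + 5)*(k + 6))
(s_(k+1) − s_k) − t_k = 6*2**k*(2*k**3 + 13*k**2 + 16*k + 10)*factorial(k)/((k + 5)*(k + 6))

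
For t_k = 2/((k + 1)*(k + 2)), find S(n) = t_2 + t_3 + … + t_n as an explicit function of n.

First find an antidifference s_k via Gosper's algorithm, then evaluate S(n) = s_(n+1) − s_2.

S(n) = 2*(n - 1)/(3*(n + 2))

Ratio r(k) = (k + 1)/(k + 3).
Take A(k)=k + 1, B(k)=k + 3, C(k)=1.
Set up (k + 1)·f(k+1) − (k + 2)·f(k) − (1) = 0.
From deg A=1, deg B=1, deg C=0: d=1.
A polynomial solution: f(k) = k.
R(k) = B(k−1)·f(k)/C(k) = k*(k + 2); s_k = R·t_k = 2*k/(k + 1).
Δs = 2/(k**2 + 3*k + 2), as required.
s_(n+1) = 2*(n + 1)/(n + 2) and s_(2) = 4/3, so S(n) = 2*(n - 1)/(3*(n + 2)).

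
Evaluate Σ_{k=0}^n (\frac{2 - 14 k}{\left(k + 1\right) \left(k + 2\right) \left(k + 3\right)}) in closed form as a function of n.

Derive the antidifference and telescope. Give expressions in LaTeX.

r(k) = (k + 1)*(7*k + 6)/((k + 4)*(7*k - 1)) after simplifying.
So A=k + 1 and B=k + 4, with C=k - 1/7.
f must satisfy (k + 1)·f(k+1) − (k + 3)·f(k) = k - 1/7.
deg f ≤ 2 (via 1,1,1).
Match coefficients ⇒ f(k) = k*(3*k - 5)/14.
R(k) = B(k−1)·f(k)/C(k) = k*(k + 3)*(3*k - 5)/(2*(7*k - 1)); s_k = R·t_k = -k*(3*k - 5)/((k + 1)*(k + 2)).
Check: Δs_k = 2*(1 - 7*k)/(k**3 + 6*k**2 + 11*k + 6). ✓
Σ_(k=0)^n t_k = s_(n+1) − s_(0) = ((-3*n**2 - n + 2)/(n**2 + 5*n + 6)) − (0), i.e. (-3*n**2 - n + 2)/(n**2 + 5*n + 6).

S(n) = \frac{- 3 n^{2} - n + 2}{n^{2} + 5 n + 6}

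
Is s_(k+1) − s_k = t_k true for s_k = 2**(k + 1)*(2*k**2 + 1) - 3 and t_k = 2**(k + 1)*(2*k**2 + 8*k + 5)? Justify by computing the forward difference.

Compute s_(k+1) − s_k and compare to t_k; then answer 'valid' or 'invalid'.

Valid — Δs_k = t_k.

s_(k+1) = 2**(k + 2)*(2*(k + 1)**2 + 1) - 3
s_(k+1) − s_k = 2**(k + 1)*(2*k**2 + 8*k + 5)
(s_(k+1) − s_k) − t_k = 0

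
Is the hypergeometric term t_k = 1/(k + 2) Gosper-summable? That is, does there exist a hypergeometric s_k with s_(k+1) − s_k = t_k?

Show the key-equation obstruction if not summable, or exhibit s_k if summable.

The ratio is (k + 2)/(k + 3).
So A=k + 2 and B=k + 3, with C=1.
f must satisfy (k + 2)·f(k+1) − (k + 2)·f(k) = 1.
From deg A=1, deg B=1, deg C=0: d=0.
Write f(k) = c0. Then LHS − RHS = -1, requiring -1 = 0: contradictory. No certificate.

No; the coefficient equations for f are inconsistent.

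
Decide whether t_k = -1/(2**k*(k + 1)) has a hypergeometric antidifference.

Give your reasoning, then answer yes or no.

The ratio is (k + 1)/(2*(k + 2)).
Gosper form: A/B · C(k+1)/C(k) with A=k/2 + 1/2, B=k + 2, C=1.
Need (k/2 + 1/2)·f(k+1) − (k + 1)·f(k) = 1.
d = -1 from the (1,1,0) case.
d = -1 < 0 ⇒ no nonzero polynomial f; not summable.

No — key equation has no polynomial f.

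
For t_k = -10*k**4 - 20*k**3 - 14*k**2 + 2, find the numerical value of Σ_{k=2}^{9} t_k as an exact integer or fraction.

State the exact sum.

The ratio is (5*k**4 + 30*k**3 + 67*k**2 + 64*k + 21)/(5*k**4 + 10*k**3 + 7*k**2 - 1).
So A=1 and B=1, with C=k**4 + 2*k**3 + 7*k**2/5 - 1/5.
f must satisfy (1)·f(k+1) − (1)·f(k) = k**4 + 2*k**3 + 7*k**2/5 - 1/5.
deg f ≤ 5 (via 0,0,4).
A polynomial solution: f(k) = k**2*(k**3 - k - 1)/5.
Certificate R = B(k−1)f/C = k**2*(k**3 - k - 1)/(5*k**4 + 10*k**3 + 7*k**2 - 1) gives s_k = 2*k**2*(-k**3 + k + 1).
Δs = -10*k**4 - 20*k**3 - 14*k**2 + 2, as required.
Sum = s_(10) − s_(2); s_(10) = -197800, s_(2) = -40 ⇒ -197760.

Σ = -197760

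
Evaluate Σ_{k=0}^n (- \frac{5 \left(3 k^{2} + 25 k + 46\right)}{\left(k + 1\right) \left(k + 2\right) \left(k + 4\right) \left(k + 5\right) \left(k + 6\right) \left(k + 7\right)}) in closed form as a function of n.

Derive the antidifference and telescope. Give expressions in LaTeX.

S(n) = \frac{5 \left(- n^{3} - 14 n^{2} - 59 n - 46\right)}{24 \left(n^{3} + 14 n^{2} + 59 n + 70\right)}

Step 1: r(k) = (k + 1)*(k + 4)*(25*k + 3*(k + 1)**2 + 71)/((k + 3)*(k + 8)*(3*k**2 + 25*k + 46)).
Gosper form: A/B · C(k+1)/C(k) with A=k + 1, B=k + 8, C=k**3 + 34*k**2/3 + 121*k/3 + 46.
Set up (k + 1)·f(k+1) − (k + 7)·f(k) − (k**3 + 34*k**2/3 + 121*k/3 + 46) = 0.
d = 6 from the (1,1,3) case.
A polynomial solution: f(k) = k*(k + 2)*(k + 3)*(k + 5)*(k**2 + 11*k + 34)/72.
R(k) = B(k−1)·f(k)/C(k) = k*(k + 2)*(k + 5)*(k + 7)*(k**2 + 11*k + 34)/(24*(3*k**2 + 25*k + 46)); s_k = R·t_k = 5*k*(-k**2 - 11*k - 34)/(24*(k**3 + 11*k**2 + 34*k + 24)).
Δs = 5*(-3*k**2 - 25*k - 46)/(k**6 + 25*k**5 + 247*k**4 + 1219*k**3 + 3112*k**2 + 3796*k + 1680), as required.
s_(n+1) = 5*(-n**3 - 14*n**2 - 59*n - 46)/(24*(n**3 + 14*n**2 + 59*n + 70)) and s_(0) = 0, so S(n) = 5*(-n**3 - 14*n**2 - 59*n - 46)/(24*(n**3 + 14*n**2 + 59*n + 70)).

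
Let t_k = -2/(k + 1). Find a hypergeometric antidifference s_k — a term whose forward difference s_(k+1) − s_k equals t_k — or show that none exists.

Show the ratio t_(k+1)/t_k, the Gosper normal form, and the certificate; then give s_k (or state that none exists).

none (Gosper's algorithm certifies no s_k)

t_(k+1)/t_k = (k + 1)/(k + 2).
Gosper form: A/B · C(k+1)/C(k) with A=k + 1, B=k + 2, C=1.
f must satisfy (k + 1)·f(k+1) − (k + 1)·f(k) = 1.
d = 0 from the (1,1,0) case.
Write f(k) = c0. Then LHS − RHS = -1, requiring -1 = 0: contradictory. No certificate.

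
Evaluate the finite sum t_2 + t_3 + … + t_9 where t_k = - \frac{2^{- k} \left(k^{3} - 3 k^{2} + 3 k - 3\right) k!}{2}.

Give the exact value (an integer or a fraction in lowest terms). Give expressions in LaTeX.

Σ = -212627

t_(k+1)/t_k = (k**4 + k**3 - 2*k - 2)/(2*(k**3 - 3*k**2 + 3*k - 3)).
Take A(k)=k/2 + 1/2, B(k)=1, C(k)=k**3 - 3*k**2 + 3*k - 3.
Solve (k/2 + 1/2)·f(k+1) − (1)·f(k) = k**3 - 3*k**2 + 3*k - 3.
From deg A=1, deg B=0, deg C=3: d=2.
Solving with deg f ≤ 2: f(k) = 2*k*(k - 4).
So s_k = (B(k−1)f/C)·t_k = (2*k*(k - 4)/(k**3 - 3*k**2 + 3*k - 3))·t_k = -k*(k - 4)*factorial(k)/2**k.
Δs = -(k**3 - 3*k**2 + 3*k - 3)*factorial(k)/(2*2**k), as required.
Σ_(k=2)^(9) t_k = s_(10) − s_(2) = -212625 − (2) = -212627.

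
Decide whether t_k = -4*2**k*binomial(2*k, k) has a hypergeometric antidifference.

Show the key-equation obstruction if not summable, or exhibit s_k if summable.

Ratio r(k) = 4*(2*k + 1)/(k + 1).
Gosper form: A/B · C(k+1)/C(k) with A=8*k + 4, B=k + 1, C=1.
Key eq: (8*k + 4)·f(k+1) = (k)·f(k) + (1).
Degrees (1,1,0) ⇒ d ≤ -1.
deg f ≤ -1 is impossible — no certificate.

No. Not Gosper-summable.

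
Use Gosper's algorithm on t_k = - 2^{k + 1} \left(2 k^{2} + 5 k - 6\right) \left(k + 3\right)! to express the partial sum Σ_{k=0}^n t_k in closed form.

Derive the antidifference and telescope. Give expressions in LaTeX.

r(k) = 2*(2*k**3 + 17*k**2 + 37*k + 4)/(2*k**2 + 5*k - 6) after simplifying.
Gosper form: A/B · C(k+1)/C(k) with A=2*k + 8, B=1, C=k**2 + 5*k/2 - 3.
Key eq: (2*k + 8)·f(k+1) = (1)·f(k) + (k**2 + 5*k/2 - 3).
Bound: deg f ≤ 1.
Solve for f: f(k) = (k - 2)/2 (degree 1 ≤ 1).
Get s_k = R·t_k = -2**(k + 1)*(k - 2)*factorial(k + 3) with R(k) = B(k−1)f(k)/C(k) = (k - 2)/(2*k**2 + 5*k - 6).
Δs = -2**(k + 1)*(2*k**2 + 5*k - 6)*factorial(k + 3), as required.
Telescope: S(n) = s_(n+1) − s_(0) = -2**(n + 2)*(n - 1)*factorial(n + 4) − (24) = -4*2**n*n*factorial(n + 4) + 4*2**n*factorial(n + 4) - 24.

S(n) = - 4 \cdot 2^{n} n \left(n + 4\right)! + 4 \cdot 2^{n} \left(n + 4\right)! - 24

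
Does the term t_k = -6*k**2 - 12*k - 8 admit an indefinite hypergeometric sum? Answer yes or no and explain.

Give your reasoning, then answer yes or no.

Yes. s_k = k*(-2*k**2 - 3*k - 3).

Compute t_(k+1)/t_k: get (3*k**2 + 12*k + 13)/(3*k**2 + 6*k + 4).
Factor: A=1; B=1; C=k**2 + 2*k + 4/3.
Need (1)·f(k+1) − (1)·f(k) = k**2 + 2*k + 4/3.
d = 3 from the (0,0,2) case.
Solve for f: f(k) = k*(2*k**2 + 3*k + 3)/6 (degree 3 ≤ 3).
So s_k = (B(k−1)f/C)·t_k = (k*(2*k**2 + 3*k + 3)/(2*(3*k**2 + 6*k + 4)))·t_k = k*(-2*k**2 - 3*k - 3).
s_(k+1) − s_k = -6*k**2 - 12*k - 8 = t_k.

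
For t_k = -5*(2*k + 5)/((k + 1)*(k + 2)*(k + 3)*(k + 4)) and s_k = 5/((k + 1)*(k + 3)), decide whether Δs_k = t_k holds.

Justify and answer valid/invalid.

valid (s_(k+1) − s_k reduces to t_k)

s_(k+1) = 5/((k + 2)*(k + 4))
s_(k+1) − s_k = 5*(-2*k - 5)/(k**4 + 10*k**3 + 35*k**2 + 50*k + 24)
(s_(k+1) − s_k) − t_k = 0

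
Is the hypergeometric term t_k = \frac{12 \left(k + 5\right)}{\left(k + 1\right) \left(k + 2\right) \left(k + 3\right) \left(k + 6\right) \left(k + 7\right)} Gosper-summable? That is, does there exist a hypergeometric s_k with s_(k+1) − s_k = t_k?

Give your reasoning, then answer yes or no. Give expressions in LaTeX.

Compute t_(k+1)/t_k: get (k + 1)*(k + 6)**2/((k + 4)*(k + 5)*(k + 8)).
Factor: A=k + 1; B=k + 8; C=k**3 + 14*k**2 + 65*k + 100.
Solve (k + 1)·f(k+1) − (k + 7)·f(k) = k**3 + 14*k**2 + 65*k + 100.
From deg A=1, deg B=1, deg C=3: d=6.
Coefficient equations give f(k) = k*(k + 3)*(k + 4)**2*(k + 5)**2/36.
Certificate R = B(k−1)f/C = k*(k + 3)*(k + 4)*(k + 7)/36 gives s_k = k*(k**2 + 9*k + 20)/(3*(k**3 + 9*k**2 + 20*k + 12)).
s_(k+1) − s_k = 12*(k + 5)/(k**5 + 19*k**4 + 131*k**3 + 401*k**2 + 540*k + 252) = t_k.

Yes. s_k = \frac{k \left(k^{2} + 9 k + 20\right)}{3 \left(k^{3} + 9 k^{2} + 20 k + 12\right)}.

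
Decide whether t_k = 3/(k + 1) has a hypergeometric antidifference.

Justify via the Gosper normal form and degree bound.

r(k) = (k + 1)/(k + 2) after simplifying.
So A=k + 1 and B=k + 2, with C=1.
f must satisfy (k + 1)·f(k+1) − (k + 1)·f(k) = 1.
Bound: deg f ≤ 0.
Put f(k) = c0: A·f(k+1) − B(k−1)·f(k) − C = -1; need -1 = 0 — inconsistent ⇒ no f, not summable.

No. Not Gosper-summable.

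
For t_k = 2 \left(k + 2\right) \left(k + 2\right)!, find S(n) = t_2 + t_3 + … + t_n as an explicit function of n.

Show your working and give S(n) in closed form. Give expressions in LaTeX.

S(n) = 2 \left(n + 3\right)! - 48

The ratio is (k + 3)**2/(k + 2).
Take A(k)=k + 3, B(k)=1, C(k)=k + 2.
Key eq: (k + 3)·f(k+1) = (1)·f(k) + (k + 2).
Degrees (1,0,1) ⇒ d ≤ 0.
Coefficient equations give f(k) = 1.
So s_k = (B(k−1)f/C)·t_k = (1/(k + 2))·t_k = 2*factorial(k + 2).
Check: Δs_k = 2*(k + 2)*factorial(k + 2). ✓
Telescope: S(n) = s_(n+1) − s_(2) = 2*factorial(n + 3) − (48) = 2*factorial(n + 3) - 48.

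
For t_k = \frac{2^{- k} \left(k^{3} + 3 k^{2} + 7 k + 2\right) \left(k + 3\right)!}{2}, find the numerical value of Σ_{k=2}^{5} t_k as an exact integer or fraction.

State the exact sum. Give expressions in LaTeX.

Σ = 175680

The ratio is (k**4 + 10*k**3 + 40*k**2 + 77*k + 52)/(2*(k**3 + 3*k**2 + 7*k + 2)).
Factor: A=k/2 + 2; B=1; C=k**3 + 3*k**2 + 7*k + 2.
Solve (k/2 + 2)·f(k+1) − (1)·f(k) = k**3 + 3*k**2 + 7*k + 2.
Bound: deg f ≤ 2.
Solve for f: f(k) = 2*(k**2 - k + 1) (degree 2 ≤ 2).
R(k) = B(k−1)·f(k)/C(k) = 2*(k**2 - k + 1)/(k**3 + 3*k**2 + 7*k + 2); s_k = R·t_k = (k**2 - k + 1)*factorial(k + 3)/2**k.
Δs = (k**3 + 3*k**2 + 7*k + 2)*factorial(k + 3)/(2*2**k), as required.
Sum = s_(6) − s_(2); s_(6) = 175770, s_(2) = 90 ⇒ 175680.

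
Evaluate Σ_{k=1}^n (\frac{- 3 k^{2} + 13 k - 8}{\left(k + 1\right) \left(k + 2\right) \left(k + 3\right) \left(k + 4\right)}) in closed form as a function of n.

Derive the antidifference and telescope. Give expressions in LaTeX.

Step 1: r(k) = -(k + 1)*(13*k - 3*(k + 1)**2 + 5)/((k + 5)*(3*k**2 - 13*k + 8)).
Take A(k)=k + 1, B(k)=k + 5, C(k)=k**2 - 13*k/3 + 8/3.
Key eq: (k + 1)·f(k+1) = (k + 4)·f(k) + (k**2 - 13*k/3 + 8/3).
deg f ≤ 3 (via 1,1,2).
Match coefficients ⇒ f(k) = k*(k**2 + 15)/6.
So s_k = (B(k−1)f/C)·t_k = (k*(k + 4)*(k**2 + 15)/(2*(3*k**2 - 13*k + 8)))·t_k = k*(-k**2 - 15)/(2*(k + 1)*(k + 2)*(k + 3)).
Verify: (-3*k**2 + 13*k - 8)/(k**4 + 10*k**3 + 35*k**2 + 50*k + 24) matches t_k.
Telescope: S(n) = s_(n+1) − s_(1) = (-n**3 - 3*n**2 - 18*n - 16)/(2*(n**3 + 9*n**2 + 26*n + 24)) − (-1/3) = n*(-n**2 + 9*n - 2)/(6*(n**3 + 9*n**2 + 26*n + 24)).

S(n) = \frac{n \left(- n^{2} + 9 n - 2\right)}{6 \left(n^{3} + 9 n^{2} + 26 n + 24\right)}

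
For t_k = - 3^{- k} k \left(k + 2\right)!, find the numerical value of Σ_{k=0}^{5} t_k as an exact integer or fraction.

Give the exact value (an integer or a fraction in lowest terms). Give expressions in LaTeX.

Step 1: r(k) = (k + 1)*(k + 3)/(3*k).
So A=k/3 + 1 and B=1, with C=k.
Need (k/3 + 1)·f(k+1) − (1)·f(k) = k.
Bound: deg f ≤ 0.
Match coefficients ⇒ f(k) = 3.
So s_k = (B(k−1)f/C)·t_k = (3/k)·t_k = -3**(1 - k)*factorial(k + 2).
Verify: -k*factorial(k + 2)/3**k matches t_k.
Sum = s_(6) − s_(0); s_(6) = -4480/27, s_(0) = -6 ⇒ -4318/27.

Σ = -4318/27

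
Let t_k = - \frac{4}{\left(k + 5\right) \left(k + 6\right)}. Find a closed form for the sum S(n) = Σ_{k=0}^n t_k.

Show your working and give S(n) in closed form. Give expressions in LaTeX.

t_(k+1)/t_k = (k + 5)/(k + 7).
Take A(k)=k + 5, B(k)=k + 7, C(k)=1.
Solve (k + 5)·f(k+1) − (k + 6)·f(k) = 1.
deg f ≤ 1 (via 1,1,0).
A polynomial solution: f(k) = k/5.
Certificate R = B(k−1)f/C = k*(k + 6)/5 gives s_k = -4*k/(5*k + 25).
Verify: -4/(k**2 + 11*k + 30) matches t_k.
s_(n+1) = 4*(-n - 1)/(5*(n + 6)) and s_(0) = 0, so S(n) = 4*(-n - 1)/(5*(n + 6)).

S(n) = \frac{4 \left(- n - 1\right)}{5 \left(n + 6\right)}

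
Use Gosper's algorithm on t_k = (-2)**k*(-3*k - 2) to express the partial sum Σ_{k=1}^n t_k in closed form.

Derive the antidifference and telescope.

Step 1: r(k) = 2*(-3*k - 5)/(3*k + 2).
A = -2, B = 1, C = k + 2/3.
Set up (-2)·f(k+1) − (1)·f(k) − (k + 2/3) = 0.
deg f ≤ 1 (via 0,0,1).
A polynomial solution: f(k) = -k/3.
Certificate R = B(k−1)f/C = -k/(3*k + 2) gives s_k = (-2)**k*k.
Check: Δs_k = (-2)**k*(-3*k - 2). ✓
Telescope: S(n) = s_(n+1) − s_(1) = (-2)**(n + 1)*(n + 1) − (-2) = -2*(-2)**n*n - 2*(-2)**n + 2.

S(n) = -2*(-2)**n*n - 2*(-2)**n + 2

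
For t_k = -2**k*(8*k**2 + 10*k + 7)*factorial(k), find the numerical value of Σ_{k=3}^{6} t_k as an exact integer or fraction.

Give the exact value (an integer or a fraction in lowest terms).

Compute t_(k+1)/t_k: get 2*(8*k**3 + 34*k**2 + 51*k + 25)/(8*k**2 + 10*k + 7).
So A=2*k + 2 and B=1, with C=k**2 + 5*k/4 + 7/8.
Set up (2*k + 2)·f(k+1) − (1)·f(k) − (k**2 + 5*k/4 + 7/8) = 0.
deg f ≤ 1 (via 1,0,2).
Solve for f: f(k) = (4*k - 1)/8 (degree 1 ≤ 1).
Then R = B(k−1)f/C = (4*k - 1)/(8*k**2 + 10*k + 7), so s_k = R(k)·t_k = -2**k*(4*k - 1)*factorial(k).
s_(k+1) − s_k = -2**k*(8*k**2 + 10*k + 7)*factorial(k) = t_k.
Σ_(k=3)^(6) t_k = s_(7) − s_(3) = -17418240 − (-528) = -17417712.

Σ = -17417712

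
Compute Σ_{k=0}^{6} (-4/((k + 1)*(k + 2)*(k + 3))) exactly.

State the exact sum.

r(k) = (k + 1)/(k + 4) after simplifying.
So A=k + 1 and B=k + 4, with C=1.
Solve (k + 1)·f(k+1) − (k + 3)·f(k) = 1.
Bound: deg f ≤ 2.
Coefficient equations give f(k) = k*(k + 3)/4.
Certificate R = B(k−1)f/C = k*(k + 3)**2/4 gives s_k = k*(-k - 3)/((k + 1)*(k + 2)).
Δs = -4/(k**3 + 6*k**2 + 11*k + 6), as required.
Evaluate s at k=7 and k=0: -35/36 and 0; difference -35/36.

Σ = -35/36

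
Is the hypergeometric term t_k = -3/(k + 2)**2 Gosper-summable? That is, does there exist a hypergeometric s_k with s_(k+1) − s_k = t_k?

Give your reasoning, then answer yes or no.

No; the coefficient equations for f are inconsistent.

Ratio r(k) = (k + 2)**2/(k + 3)**2.
Factor: A=k**2 + 4*k + 4; B=k**2 + 6*k + 9; C=1.
f must satisfy (k**2 + 4*k + 4)·f(k+1) − (k**2 + 4*k + 4)·f(k) = 1.
d = 0 from the (2,2,0) case.
f = c0 ⇒ A·f(k+1) − B(k−1)·f(k) − C = -1. The system {-1 = 0} is inconsistent; no antidifference.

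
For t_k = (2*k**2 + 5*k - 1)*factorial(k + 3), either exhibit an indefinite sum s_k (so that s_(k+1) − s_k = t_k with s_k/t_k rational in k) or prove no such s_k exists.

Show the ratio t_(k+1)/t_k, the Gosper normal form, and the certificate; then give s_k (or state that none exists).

r(k) = (k + 4)*(5*k + 2*(k + 1)**2 + 4)/(2*k**2 + 5*k - 1) after simplifying.
A = k + 4, B = 1, C = k**2 + 5*k/2 - 1/2.
Key eq: (k + 4)·f(k+1) = (1)·f(k) + (k**2 + 5*k/2 - 1/2).
d = 1 from the (1,0,2) case.
Solve for f: f(k) = (2*k - 3)/2 (degree 1 ≤ 1).
Then R = B(k−1)f/C = (2*k - 3)/(2*k**2 + 5*k - 1), so s_k = R(k)·t_k = (2*k - 3)*factorial(k + 3).
Δs = (2*k**2 + 5*k - 1)*factorial(k + 3), as required.

s_k = (2*k - 3)*factorial(k + 3)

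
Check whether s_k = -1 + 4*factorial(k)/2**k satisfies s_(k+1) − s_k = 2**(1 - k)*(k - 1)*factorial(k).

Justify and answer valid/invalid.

Valid: the claim telescopes to t_k.

s_(k+1) = (-2**k + 2*k*factorial(k) + 2*factorial(k))/2**k
s_(k+1) − s_k = 2**(1 - k)*(k - 1)*factorial(k)
(s_(k+1) − s_k) − t_k = 0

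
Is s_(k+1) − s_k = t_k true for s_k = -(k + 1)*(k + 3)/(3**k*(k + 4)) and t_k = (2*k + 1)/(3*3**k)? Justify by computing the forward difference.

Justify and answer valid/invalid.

s_(k+1) = -(k + 2)*(k + 4)/(3*3**k*(k + 5))
s_(k+1) − s_k = (2*k**3 + 17*k**2 + 37*k + 13)/(3*3**k*(k**2 + 9*k + 20))
(s_(k+1) − s_k) − t_k = (-2*k**2 - 12*k - 7)/(3*3**k*(k**2 + 9*k + 20))

Invalid: residual (-2*k**2 - 12*k - 7)/(3*3**k*(k**2 + 9*k + 20)) ≠ 0.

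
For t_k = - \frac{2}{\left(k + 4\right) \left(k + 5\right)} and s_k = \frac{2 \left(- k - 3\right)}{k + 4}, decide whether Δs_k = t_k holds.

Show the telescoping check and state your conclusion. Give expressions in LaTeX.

Valid — Δs_k = t_k.

s_(k+1) = 2*(-k - 4)/(k + 5)
s_(k+1) − s_k = -2/(k**2 + 9*k + 20)
(s_(k+1) − s_k) − t_k = 0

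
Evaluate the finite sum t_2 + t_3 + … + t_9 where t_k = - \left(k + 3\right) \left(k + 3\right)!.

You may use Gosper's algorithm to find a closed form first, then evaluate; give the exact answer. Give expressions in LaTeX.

The ratio is (k + 4)**2/(k + 3).
Gosper form: A/B · C(k+1)/C(k) with A=k + 4, B=1, C=k + 3.
Key eq: (k + 4)·f(k+1) = (1)·f(k) + (k + 3).
Bound: deg f ≤ 0.
Solving with deg f ≤ 0: f(k) = 1.
Certificate R = B(k−1)f/C = 1/(k + 3) gives s_k = -factorial(k + 3).
Verify: -(k + 3)*factorial(k + 3) matches t_k.
Evaluate s at k=10 and k=2: -6227020800 and -120; difference -6227020680.

Σ = -6227020680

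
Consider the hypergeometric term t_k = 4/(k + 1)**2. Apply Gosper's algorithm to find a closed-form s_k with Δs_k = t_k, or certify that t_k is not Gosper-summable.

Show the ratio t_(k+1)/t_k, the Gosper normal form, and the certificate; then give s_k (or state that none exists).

Step 1: r(k) = (k + 1)**2/(k + 2)**2.
Take A(k)=k**2 + 2*k + 1, B(k)=k**2 + 4*k + 4, C(k)=1.
Solve (k**2 + 2*k + 1)·f(k+1) − (k**2 + 2*k + 1)·f(k) = 1.
deg f ≤ 0 (via 2,2,0).
Generic f = c0 gives residual -1; -1 = 0 cannot hold, so t_k is not Gosper-summable.

none — t_k is not Gosper-summable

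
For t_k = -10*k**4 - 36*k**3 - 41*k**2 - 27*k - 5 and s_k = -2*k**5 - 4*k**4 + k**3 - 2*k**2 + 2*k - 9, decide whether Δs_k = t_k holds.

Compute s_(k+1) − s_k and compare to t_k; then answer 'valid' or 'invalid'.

s_(k+1) = -2*k**5 - 14*k**4 - 35*k**3 - 43*k**2 - 25*k - 14
s_(k+1) − s_k = -10*k**4 - 36*k**3 - 41*k**2 - 27*k - 5
(s_(k+1) − s_k) − t_k = 0

Valid: the claim telescopes to t_k.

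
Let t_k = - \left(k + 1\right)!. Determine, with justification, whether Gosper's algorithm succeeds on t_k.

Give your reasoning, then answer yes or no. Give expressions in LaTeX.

No — negative degree bound, so no certificate f.

t_(k+1)/t_k = k + 2.
A = k + 2, B = 1, C = 1.
Solve (k + 2)·f(k+1) − (1)·f(k) = 1.
Bound: deg f ≤ -1.
Bound -1 < 0, so the key equation has no polynomial solution.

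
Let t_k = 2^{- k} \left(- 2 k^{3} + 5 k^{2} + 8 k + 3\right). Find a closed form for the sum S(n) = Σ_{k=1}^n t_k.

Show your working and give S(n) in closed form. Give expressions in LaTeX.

S(n) = 2^{- n} \left(- 3 \cdot 2^{n} + 2 n^{3} + 7 n^{2} + 8 n + 3\right)

Ratio r(k) = (2*k**3 + k**2 - 12*k - 14)/(2*(2*k**3 - 5*k**2 - 8*k - 3)).
Factor: A=1/2; B=1; C=k**3 - 5*k**2/2 - 4*k - 3/2.
Set up (1/2)·f(k+1) − (1)·f(k) − (k**3 - 5*k**2/2 - 4*k - 3/2) = 0.
Bound: deg f ≤ 3.
Coefficient equations give f(k) = -k**2*(2*k + 1).
Then R = B(k−1)f/C = -2*k**2*(2*k + 1)/(2*k**3 - 5*k**2 - 8*k - 3), so s_k = R(k)·t_k = 2**(1 - k)*k**2*(2*k + 1).
Check: Δs_k = (-2*k**3 + 5*k**2 + 8*k + 3)/2**k. ✓
Telescope: S(n) = s_(n+1) − s_(1) = (2*n**3 + 7*n**2 + 8*n + 3)/2**n − (3) = (-3*2**n + 2*n**3 + 7*n**2 + 8*n + 3)/2**n.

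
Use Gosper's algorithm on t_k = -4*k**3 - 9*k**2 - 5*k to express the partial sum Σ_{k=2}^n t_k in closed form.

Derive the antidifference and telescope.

The ratio is (4*k**2 + 17*k + 18)/(k*(4*k + 5)).
Factor: A=1; B=1; C=k**3 + 9*k**2/4 + 5*k/4.
Key eq: (1)·f(k+1) = (1)·f(k) + (k**3 + 9*k**2/4 + 5*k/4).
Degrees (0,0,3) ⇒ d ≤ 4.
A polynomial solution: f(k) = k*(k - 1)*(k + 1)**2/4.
Then R = B(k−1)f/C = (k - 1)*(k + 1)/(4*k + 5), so s_k = R(k)·t_k = k*(-k**3 - k**2 + k + 1).
Check: Δs_k = k*(-4*k**2 - 9*k - 5). ✓
s_(n+1) = n*(-n**3 - 5*n**2 - 8*n - 4) and s_(2) = -18, so S(n) = -n**4 - 5*n**3 - 8*n**2 - 4*n + 18.

S(n) = -n**4 - 5*n**3 - 8*n**2 - 4*n + 18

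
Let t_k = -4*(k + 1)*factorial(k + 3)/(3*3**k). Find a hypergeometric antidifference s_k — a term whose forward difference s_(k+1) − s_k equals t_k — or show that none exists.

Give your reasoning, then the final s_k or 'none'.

s_k = -4*factorial(k + 3)/3**k

The ratio is (k + 2)*(k + 4)/(3*(k + 1)).
Take A(k)=k/3 + 4/3, B(k)=1, C(k)=k + 1.
Key eq: (k/3 + 4/3)·f(k+1) = (1)·f(k) + (k + 1).
Degrees (1,0,1) ⇒ d ≤ 0.
Solve for f: f(k) = 3 (degree 0 ≤ 0).
Certificate R = B(k−1)f/C = 3/(k + 1) gives s_k = -4*factorial(k + 3)/3**k.
Verify: -4*(k + 1)*factorial(k + 3)/(3*3**k) matches t_k.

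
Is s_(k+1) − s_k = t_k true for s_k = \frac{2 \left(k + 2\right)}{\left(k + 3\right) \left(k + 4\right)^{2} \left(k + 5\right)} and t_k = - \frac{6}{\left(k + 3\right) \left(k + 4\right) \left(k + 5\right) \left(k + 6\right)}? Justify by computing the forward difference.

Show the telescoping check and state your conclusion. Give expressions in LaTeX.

s_(k+1) = 2*(k + 3)/((k + 4)*(k + 5)**2*(k + 6))
s_(k+1) − s_k = 2*(-(k + 2)*(k + 5)*(k + 6) + (k + 3)**2*(k + 4))/((k + 3)*(k + 4)**2*(k + 5)**2*(k + 6))
(s_(k+1) − s_k) − t_k = 8*(2*k + 9)/(k**6 + 27*k**5 + 301*k**4 + 1773*k**3 + 5818*k**2 + 10080*k + 7200)

Invalid: residual \frac{8 \left(2 k + 9\right)}{k^{6} + 27 k^{5} + 301 k^{4} + 1773 k^{3} + 5818 k^{2} + 10080 k + 7200} ≠ 0.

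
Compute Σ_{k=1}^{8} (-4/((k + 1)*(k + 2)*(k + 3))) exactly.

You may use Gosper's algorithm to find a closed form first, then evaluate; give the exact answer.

Σ = -52/165

Ratio r(k) = (k + 1)/(k + 4).
Take A(k)=k + 1, B(k)=k + 4, C(k)=1.
Set up (k + 1)·f(k+1) − (k + 3)·f(k) − (1) = 0.
deg f ≤ 2 (via 1,1,0).
Solving with deg f ≤ 2: f(k) = k*(k + 3)/4.
Get s_k = R·t_k = k*(-k - 3)/((k + 1)*(k + 2)) with R(k) = B(k−1)f(k)/C(k) = k*(k + 3)**2/4.
Verify: -4/(k**3 + 6*k**2 + 11*k + 6) matches t_k.
Sum = s_(9) − s_(1); s_(9) = -54/55, s_(1) = -2/3 ⇒ -52/165.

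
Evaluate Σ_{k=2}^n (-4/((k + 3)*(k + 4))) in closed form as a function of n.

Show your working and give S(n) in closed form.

Ratio r(k) = (k + 3)/(k + 5).
Take A(k)=k + 3, B(k)=k + 5, C(k)=1.
f must satisfy (k + 3)·f(k+1) − (k + 4)·f(k) = 1.
deg f ≤ 1 (via 1,1,0).
Match coefficients ⇒ f(k) = k/3.
R(k) = B(k−1)·f(k)/C(k) = k*(k + 4)/3; s_k = R·t_k = -4*k/(3*k + 9).
Δs = -4/(k**2 + 7*k + 12), as required.
Σ_(k=2)^n t_k = s_(n+1) − s_(2) = (4*(-n - 1)/(3*(n + 4))) − (-8/15), i.e. 4*(1 - n)/(5*(n + 4)).

S(n) = 4*(1 - n)/(5*(n + 4))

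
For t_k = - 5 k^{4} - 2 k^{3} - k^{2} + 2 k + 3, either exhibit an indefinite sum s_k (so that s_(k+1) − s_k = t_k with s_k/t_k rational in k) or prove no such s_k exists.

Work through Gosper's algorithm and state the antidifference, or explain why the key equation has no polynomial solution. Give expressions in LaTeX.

s_k = k \left(- k^{4} + 2 k^{3} - k^{2} + k + 2\right)

t_(k+1)/t_k = (5*k**4 + 22*k**3 + 37*k**2 + 26*k + 3)/(5*k**4 + 2*k**3 + k**2 - 2*k - 3).
Gosper form: A/B · C(k+1)/C(k) with A=1, B=1, C=k**4 + 2*k**3/5 + k**2/5 - 2*k/5 - 3/5.
f must satisfy (1)·f(k+1) − (1)·f(k) = k**4 + 2*k**3/5 + k**2/5 - 2*k/5 - 3/5.
deg f ≤ 5 (via 0,0,4).
Solving with deg f ≤ 5: f(k) = k*(k - 2)*(k**3 + k + 1)/5.
R(k) = B(k−1)·f(k)/C(k) = k*(k - 2)*(k**3 + k + 1)/(5*k**4 + 2*k**3 + k**2 - 2*k - 3); s_k = R·t_k = k*(-k**4 + 2*k**3 - k**2 + k + 2).
Verify: -5*k**4 - 2*k**3 - k**2 + 2*k + 3 matches t_k.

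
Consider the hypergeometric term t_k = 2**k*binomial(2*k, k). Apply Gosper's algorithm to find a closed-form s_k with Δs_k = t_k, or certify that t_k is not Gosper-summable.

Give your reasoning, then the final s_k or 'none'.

not Gosper-summable; s_k does not exist

Compute t_(k+1)/t_k: get 4*(2*k + 1)/(k + 1).
Take A(k)=8*k + 4, B(k)=k + 1, C(k)=1.
Solve (8*k + 4)·f(k+1) − (k)·f(k) = 1.
deg f ≤ -1 (via 1,1,0).
deg f ≤ -1 is impossible — no certificate.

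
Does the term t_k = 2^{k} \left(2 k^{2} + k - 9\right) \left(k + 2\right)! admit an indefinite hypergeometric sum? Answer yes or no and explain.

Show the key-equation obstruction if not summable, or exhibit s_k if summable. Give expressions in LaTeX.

Yes. s_k = 2^{k} \left(k - 3\right) \left(k + 2\right)!.

Ratio r(k) = 2*(k + 3)*(k + 2*(k + 1)**2 - 8)/(2*k**2 + k - 9).
Factor: A=2*k + 6; B=1; C=k**2 + k/2 - 9/2.
Need (2*k + 6)·f(k+1) − (1)·f(k) = k**2 + k/2 - 9/2.
Degrees (1,0,2) ⇒ d ≤ 1.
Match coefficients ⇒ f(k) = (k - 3)/2.
Get s_k = R·t_k = 2**k*(k - 3)*factorial(k + 2) with R(k) = B(k−1)f(k)/C(k) = (k - 3)/(2*k**2 + k - 9).
Verify: 2**k*(2*k**2 + k - 9)*factorial(k + 2) matches t_k.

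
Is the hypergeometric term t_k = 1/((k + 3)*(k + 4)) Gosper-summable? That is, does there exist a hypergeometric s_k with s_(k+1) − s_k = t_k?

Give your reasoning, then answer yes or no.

Yes. s_k = k/(3*(k + 3)).

t_(k+1)/t_k = (k + 3)/(k + 5).
Take A(k)=k + 3, B(k)=k + 5, C(k)=1.
Key eq: (k + 3)·f(k+1) = (k + 4)·f(k) + (1).
Bound: deg f ≤ 1.
Solve for f: f(k) = k/3 (degree 1 ≤ 1).
R(k) = B(k−1)·f(k)/C(k) = k*(k + 4)/3; s_k = R·t_k = k/(3*(k + 3)).
Verify: 1/(k**2 + 7*k + 12) matches t_k.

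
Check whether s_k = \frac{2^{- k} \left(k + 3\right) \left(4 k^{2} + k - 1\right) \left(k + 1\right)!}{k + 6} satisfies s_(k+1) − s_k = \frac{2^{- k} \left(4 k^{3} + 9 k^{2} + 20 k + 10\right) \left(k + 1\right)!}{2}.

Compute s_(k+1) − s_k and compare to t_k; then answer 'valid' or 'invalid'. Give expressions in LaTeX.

Invalid: residual - \frac{3 \cdot 2^{- k} \left(4 k^{4} + 33 k^{3} + 66 k^{2} + 128 k + 62\right) \left(k + 1\right)!}{2 \left(k + 6\right) \left(k + 7\right)} ≠ 0.

s_(k+1) = (k + 4)*(4*k**2 + 9*k + 4)*factorial(k + 2)/(2*2**k*(k + 7))
s_(k+1) − s_k = (4*k**5 + 49*k**4 + 206*k**3 + 450*k**2 + 586*k + 234)*factorial(k + 1)/(2*2**k*(k + 6)*(k + 7))
(s_(k+1) − s_k) − t_k = -3*(4*k**4 + 33*k**3 + 66*k**2 + 128*k + 62)*factorial(k + 1)/(2*2**k*(k + 6)*(k + 7))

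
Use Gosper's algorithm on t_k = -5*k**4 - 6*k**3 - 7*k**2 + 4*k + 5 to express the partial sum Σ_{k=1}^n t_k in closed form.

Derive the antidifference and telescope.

S(n) = n*(-n**4 - 4*n**3 - 7*n**2 - 3*n + 6)

The ratio is (5*k**4 + 26*k**3 + 55*k**2 + 48*k + 9)/(5*k**4 + 6*k**3 + 7*k**2 - 4*k - 5).
A = 1, B = 1, C = k**4 + 6*k**3/5 + 7*k**2/5 - 4*k/5 - 1.
Key eq: (1)·f(k+1) = (1)·f(k) + (k**4 + 6*k**3/5 + 7*k**2/5 - 4*k/5 - 1).
Degrees (0,0,4) ⇒ d ≤ 5.
Solving with deg f ≤ 5: f(k) = k*(k**4 - k**3 + k**2 - 4*k - 2)/5.
R(k) = B(k−1)·f(k)/C(k) = k*(k**4 - k**3 + k**2 - 4*k - 2)/(5*k**4 + 6*k**3 + 7*k**2 - 4*k - 5); s_k = R·t_k = k*(-k**4 + k**3 - k**2 + 4*k + 2).
Δs = -5*k**4 - 6*k**3 - 7*k**2 + 4*k + 5, as required.
s_(n+1) = -n**5 - 4*n**4 - 7*n**3 - 3*n**2 + 6*n + 5 and s_(1) = 5, so S(n) = n*(-n**4 - 4*n**3 - 7*n**2 - 3*n + 6).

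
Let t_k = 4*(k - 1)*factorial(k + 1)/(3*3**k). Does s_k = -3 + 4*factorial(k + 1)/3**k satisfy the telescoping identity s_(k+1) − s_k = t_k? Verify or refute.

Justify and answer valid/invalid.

s_(k+1) = 4*3**(-k - 1)*factorial(k + 2) - 3
s_(k+1) − s_k = 4*(k - 1)*factorial(k + 1)/(3*3**k)
(s_(k+1) − s_k) − t_k = 0

valid (s_(k+1) − s_k reduces to t_k)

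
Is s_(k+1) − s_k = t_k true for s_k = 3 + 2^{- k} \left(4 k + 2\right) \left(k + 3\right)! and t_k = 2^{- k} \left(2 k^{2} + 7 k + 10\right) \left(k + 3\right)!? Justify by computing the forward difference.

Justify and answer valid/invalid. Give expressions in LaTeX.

valid (s_(k+1) − s_k reduces to t_k)

s_(k+1) = 2**(-k - 1)*(4*k + 6)*factorial(k + 4) + 3
s_(k+1) − s_k = (2*k**2 + 7*k + 10)*factorial(k + 3)/2**k
(s_(k+1) − s_k) − t_k = 0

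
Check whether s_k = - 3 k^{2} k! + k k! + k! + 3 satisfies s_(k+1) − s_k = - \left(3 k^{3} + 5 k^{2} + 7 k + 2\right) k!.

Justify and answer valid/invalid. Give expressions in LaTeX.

s_(k+1) = -3*k**3*factorial(k) - 8*k**2*factorial(k) - 6*k*factorial(k) - factorial(k) + 3
s_(k+1) − s_k = -(3*k**3 + 5*k**2 + 7*k + 2)*factorial(k)
(s_(k+1) − s_k) − t_k = 0

valid; difference matches t_k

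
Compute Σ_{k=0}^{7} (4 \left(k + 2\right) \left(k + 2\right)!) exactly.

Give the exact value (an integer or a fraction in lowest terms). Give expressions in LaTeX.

The ratio is (k + 3)**2/(k + 2).
A = k + 3, B = 1, C = k + 2.
Need (k + 3)·f(k+1) − (1)·f(k) = k + 2.
d = 0 from the (1,0,1) case.
Coefficient equations give f(k) = 1.
Get s_k = R·t_k = 4*factorial(k + 2) with R(k) = B(k−1)f(k)/C(k) = 1/(k + 2).
Verify: 4*(k + 2)*factorial(k + 2) matches t_k.
Telescoping: Σ = s_(8) − s_(0) = 14515200 − (8) = 14515192.

Σ = 14515192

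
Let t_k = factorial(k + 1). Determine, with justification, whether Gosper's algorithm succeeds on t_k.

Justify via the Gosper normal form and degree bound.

No. Not Gosper-summable.

The ratio is k + 2.
So A=k + 2 and B=1, with C=1.
f must satisfy (k + 2)·f(k+1) − (1)·f(k) = 1.
d = -1 from the (1,0,0) case.
deg f ≤ -1 is impossible — no certificate.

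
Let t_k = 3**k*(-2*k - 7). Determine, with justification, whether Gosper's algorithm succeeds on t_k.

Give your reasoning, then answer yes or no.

Yes. s_k = 3**k*(-k - 2).

r(k) = 3*(2*k + 9)/(2*k + 7) after simplifying.
A = 3, B = 1, C = k + 7/2.
Key eq: (3)·f(k+1) = (1)·f(k) + (k + 7/2).
Bound: deg f ≤ 1.
Solving with deg f ≤ 1: f(k) = (k + 2)/2.
So s_k = (B(k−1)f/C)·t_k = ((k + 2)/(2*k + 7))·t_k = 3**k*(-k - 2).
Verify: 3**k*(-2*k - 7) matches t_k.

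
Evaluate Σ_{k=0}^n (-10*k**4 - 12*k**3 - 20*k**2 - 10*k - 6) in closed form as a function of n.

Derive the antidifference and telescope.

S(n) = -2*n**5 - 8*n**4 - 16*n**3 - 18*n**2 - 14*n - 6

t_(k+1)/t_k = (5*k**4 + 26*k**3 + 58*k**2 + 63*k + 29)/(5*k**4 + 6*k**3 + 10*k**2 + 5*k + 3).
Take A(k)=1, B(k)=1, C(k)=k**4 + 6*k**3/5 + 2*k**2 + k + 3/5.
Need (1)·f(k+1) − (1)·f(k) = k**4 + 6*k**3/5 + 2*k**2 + k + 3/5.
From deg A=0, deg B=0, deg C=4: d=5.
Coefficient equations give f(k) = k*(k**4 - k**3 + 2*k**2 - k + 2)/5.
R(k) = B(k−1)·f(k)/C(k) = k*(k**4 - k**3 + 2*k**2 - k + 2)/(5*k**4 + 6*k**3 + 10*k**2 + 5*k + 3); s_k = R·t_k = 2*k*(-k**4 + k**3 - 2*k**2 + k - 2).
Check: Δs_k = -10*k**4 - 12*k**3 - 20*k**2 - 10*k - 6. ✓
Evaluate: s_(n+1) = -2*n**5 - 8*n**4 - 16*n**3 - 18*n**2 - 14*n - 6; subtract s_(0) = 0 ⇒ S(n) = -2*n**5 - 8*n**4 - 16*n**3 - 18*n**2 - 14*n - 6.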